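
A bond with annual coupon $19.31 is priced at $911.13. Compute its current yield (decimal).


Formula: Current yield = annual coupon / price
Substituting: CY = $19.31 / $911.13
CY = 0.021193

0.021193


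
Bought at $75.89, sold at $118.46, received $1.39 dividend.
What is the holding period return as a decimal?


Formula: HPR = (P1 - P0 + D) / P0
Gain: $118.46 - $75.89 + $1.39 = $43.96
HPR = $43.96 / $75.89 = 0.5793

0.5793


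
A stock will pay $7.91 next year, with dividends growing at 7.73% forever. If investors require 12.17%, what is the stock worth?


Formula: P = D1 / (r - g)
Spread: r - g = 0.1217 - 0.0773 = 0.0444
Substituting: P = $7.91 / 0.0444
P = $178.15

$178.15


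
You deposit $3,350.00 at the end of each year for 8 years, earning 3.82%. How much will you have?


Formula: FV = PMT * ((1+r)^n - 1) / r
Growth factor: (1 + 0.0382)^8 = 1.349734
Numerator: 1.349734 - 1 = 0.349734
FV = $3,350.00 * 0.349734 / 0.0382 = $30,670.39

$30,670.39


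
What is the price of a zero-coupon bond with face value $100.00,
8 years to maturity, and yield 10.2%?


Formula: Price = FV / (1 + r)^n
Substituting: Price = $100.00 / (1 + 0.102)^8
Discount factor: (1.102)^8 = 2.174967
Price = $100.00 / 2.174967 = $45.98

$45.98


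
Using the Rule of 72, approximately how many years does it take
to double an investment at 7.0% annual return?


Formula: Years ≈ 72 / r
Substituting: Years ≈ 72 / 7.0
Years ≈ 10.3

10.3 years


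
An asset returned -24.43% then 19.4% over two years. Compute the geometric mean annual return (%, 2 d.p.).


Formula: Geometric mean = ((1+r1)*(1+r2))^(1/2) - 1
Product: (1 + -0.2443) * (1 + 0.194) = 0.7557 * 1.194 = 0.902306
Square root: 0.902306^0.5 = 0.949898
Geometric mean = 0.949898 - 1 = -0.050102
As percentage: -5.01%

-5.01%


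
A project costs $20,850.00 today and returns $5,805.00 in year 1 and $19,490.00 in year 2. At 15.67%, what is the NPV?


Formula: NPV = C0 + C1/(1+r) + C2/(1+r)^2
Discount C1: $5,805.00 / (1 + 0.1567) = $5,018.59
Discount C2: $19,490.00 / (1 + 0.1567)^2 = $14,567.01
NPV = -$20,850.00 + $5,018.59 + $14,567.01 = -$1,264.40

-$1,264.40


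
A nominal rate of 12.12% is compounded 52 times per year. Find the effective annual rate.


Formula: EAR = (1 + r/m)^m - 1
Period rate: r/m = 0.1212 / 52 = 0.002331
Compounding: (1 + 0.002331)^52 = 1.128691
EAR = 1.128691 - 1 = 0.128691

0.128691


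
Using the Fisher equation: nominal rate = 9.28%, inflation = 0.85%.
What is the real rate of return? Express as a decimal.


Formula: (1 + r_real) = (1 + r_nom) / (1 + inflation)
Substituting: (1 + r_real) = 1.0928 / 1.0085
(1 + r_real) = 1.083589
r_real = 1.083589 - 1 = 0.083589

0.083589


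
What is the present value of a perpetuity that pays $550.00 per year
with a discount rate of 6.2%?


Formula: PV = C / r
Substituting: PV = $550.00 / 0.062
PV = $8,870.97

$8,870.97


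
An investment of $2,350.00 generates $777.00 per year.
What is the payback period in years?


Formula: Payback = investment / annual cash flow
Substituting: Payback = $2,350.00 / $777.00
Payback = 3.0245 years

3.0245 years


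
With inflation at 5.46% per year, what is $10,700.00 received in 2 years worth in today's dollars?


Formula: Real value = nominal / (1 + inflation)^years
Price level: (1 + 0.0546)^2 = 1.112181
Real value = $10,700.00 / 1.112181 = $9,620.73

$9,620.73


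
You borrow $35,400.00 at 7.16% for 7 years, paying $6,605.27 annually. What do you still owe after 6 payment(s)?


Formula: Balance = PV*(1+r)^k - PMT*((1+r)^k - 1)/r
Growth: (1 + 0.0716)^6 = 1.514245
Accumulated factor: ((1+r)^k - 1)/r = 7.182197
Balance = $35,400.00 * 1.514245 - $6,605.27 * 7.182197
Balance = $6,163.93

$6,163.93


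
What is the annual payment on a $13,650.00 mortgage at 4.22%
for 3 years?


Formula: PMT = PV * r / (1 - (1+r)^(-n))
Denominator: 1 - (1 + 0.0422)^(-3) = 0.116622
Numerator: $13,650.00 * 0.0422 = 576.03
PMT = 576.03 / 0.116622 = $4,939.31

$4,939.31


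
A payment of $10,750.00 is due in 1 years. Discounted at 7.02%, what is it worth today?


Formula: PV = FV / (1 + r)^n
Substituting: PV = $10,750.00 / (1 + 0.0702)^1
Discount factor: (1.0702)^1 = 1.0702
PV = $10,750.00 / 1.0702 = $10,044.85

$10,044.85


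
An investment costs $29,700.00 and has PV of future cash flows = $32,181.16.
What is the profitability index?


Formula: PI = PV(cash flows) / initial investment
Substituting: PI = $32,181.16 / $29,700.00
PI = 1.0835

1.0835


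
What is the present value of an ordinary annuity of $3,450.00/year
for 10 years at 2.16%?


Formula: PV = PMT * (1 - (1+r)^(-n)) / r
Discount factor: (1 + 0.0216)^(-10) = 0.80759
Bracket: 1 - 0.80759 = 0.19241
PV = $3,450.00 * 0.19241 / 0.0216 = $30,732.09

$30,732.09


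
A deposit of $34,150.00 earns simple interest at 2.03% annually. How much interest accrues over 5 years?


Formula: I = P * r * t
Substituting: I = $34,150.00 * 0.0203 * 5
Step: I = $34,150.00 * 0.1015
I = $3,466.23

$3,466.23


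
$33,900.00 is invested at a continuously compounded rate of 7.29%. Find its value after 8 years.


Formula: FV = P * e^(r*t)
Exponent: r*t = 0.0729 * 8 = 0.5832
e^(0.5832) = 1.791763
FV = $33,900.00 * 1.791763 = $60,740.76

$60,740.76


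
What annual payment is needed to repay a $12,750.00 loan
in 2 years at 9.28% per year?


Formula: PMT = PV * r / (1 - (1+r)^(-n))
Denominator: 1 - (1 + 0.0928)^(-2) = 0.162628
Numerator: $12,750.00 * 0.0928 = 1183.2
PMT = 1183.2 / 0.162628 = $7,275.52

$7,275.52


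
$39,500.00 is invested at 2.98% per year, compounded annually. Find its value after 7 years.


Formula: FV = P * (1 + r)^n
Substituting: FV = $39,500.00 * (1 + 0.0298)^7
Growth factor: (1.0298)^7 = 1.228203
FV = $39,500.00 * 1.228203 = $48,514.03

$48,514.03


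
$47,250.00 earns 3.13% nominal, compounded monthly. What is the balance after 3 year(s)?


Formula: FV = P * (1 + r/m)^(m*t)
Period rate: r/m = 0.0313 / 12 = 0.002608
Total periods: m*t = 12 * 3 = 36
Growth factor: (1 + 0.002608)^36 = 1.098316
FV = $47,250.00 * 1.098316 = $51,895.41

$51,895.41


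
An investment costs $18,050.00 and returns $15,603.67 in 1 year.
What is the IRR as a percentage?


Formula: IRR = C1/C0 - 1
Substituting: IRR = $15,603.67 / $18,050.00 - 1
Ratio: 0.864469 - 1 = -0.135531
IRR = -13.5531%

-13.5531%


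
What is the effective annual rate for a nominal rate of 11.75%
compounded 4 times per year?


Formula: EAR = (1 + r/m)^m - 1
Period rate: r/m = 0.1175 / 4 = 0.029375
Compounding: (1 + 0.029375)^4 = 1.122779
EAR = 1.122779 - 1 = 0.122779

0.122779


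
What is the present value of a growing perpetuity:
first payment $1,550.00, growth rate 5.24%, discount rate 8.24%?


Formula: PV = C / (r - g)
Spread: r - g = 0.0824 - 0.0524 = 0.03
Substituting: PV = $1,550.00 / 0.03
PV = $51,666.67

$51,666.67


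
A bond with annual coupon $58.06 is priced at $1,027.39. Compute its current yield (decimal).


Formula: Current yield = annual coupon / price
Substituting: CY = $58.06 / $1,027.39
CY = 0.056512

0.056512


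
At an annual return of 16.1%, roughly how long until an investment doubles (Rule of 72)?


Formula: Years ≈ 72 / r
Substituting: Years ≈ 72 / 16.1
Years ≈ 4.5

4.5 years


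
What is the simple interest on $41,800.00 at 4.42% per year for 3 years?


Formula: I = P * r * t
Substituting: I = $41,800.00 * 0.0442 * 3
Step: I = $41,800.00 * 0.1326
I = $5,542.68

$5,542.68


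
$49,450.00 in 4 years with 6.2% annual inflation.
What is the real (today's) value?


Formula: Real value = nominal / (1 + inflation)^years
Price level: (1 + 0.062)^4 = 1.272032
Real value = $49,450.00 / 1.272032 = $38,874.81

$38,874.81


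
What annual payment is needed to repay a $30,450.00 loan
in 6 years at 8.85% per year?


Formula: PMT = PV * r / (1 - (1+r)^(-n))
Denominator: 1 - (1 + 0.0885)^(-6) = 0.398786
Numerator: $30,450.00 * 0.0885 = 2694.825
PMT = 2694.825 / 0.398786 = $6,757.58

$6,757.58


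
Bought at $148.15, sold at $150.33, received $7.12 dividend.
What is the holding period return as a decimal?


Formula: HPR = (P1 - P0 + D) / P0
Gain: $150.33 - $148.15 + $7.12 = $9.30
HPR = $9.30 / $148.15 = 0.0628

0.0628


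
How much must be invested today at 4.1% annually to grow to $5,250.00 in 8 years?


Formula: PV = FV / (1 + r)^n
Substituting: PV = $5,250.00 / (1 + 0.041)^8
Discount factor: (1.041)^8 = 1.379132
PV = $5,250.00 / 1.379132 = $3,806.74

$3,806.74


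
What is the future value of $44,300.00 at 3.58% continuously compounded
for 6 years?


Formula: FV = P * e^(r*t)
Exponent: r*t = 0.0358 * 6 = 0.2148
e^(0.2148) = 1.239614
FV = $44,300.00 * 1.239614 = $54,914.90

$54,914.90


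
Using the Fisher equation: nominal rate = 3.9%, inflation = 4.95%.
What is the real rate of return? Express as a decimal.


Formula: (1 + r_real) = (1 + r_nom) / (1 + inflation)
Substituting: (1 + r_real) = 1.039 / 1.0495
(1 + r_real) = 0.989995
r_real = 0.989995 - 1 = -0.010005

-0.010005


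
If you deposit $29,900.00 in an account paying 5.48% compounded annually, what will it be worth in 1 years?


Formula: FV = P * (1 + r)^n
Substituting: FV = $29,900.00 * (1 + 0.0548)^1
Growth factor: (1.0548)^1 = 1.0548
FV = $29,900.00 * 1.0548 = $31,538.52

$31,538.52


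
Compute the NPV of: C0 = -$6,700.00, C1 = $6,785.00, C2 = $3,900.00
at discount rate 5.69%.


Formula: NPV = C0 + C1/(1+r) + C2/(1+r)^2
Discount C1: $6,785.00 / (1 + 0.0569) = $6,419.72
Discount C2: $3,900.00 / (1 + 0.0569)^2 = $3,491.38
NPV = -$6,700.00 + $6,419.72 + $3,491.38 = $3,211.10

$3,211.10


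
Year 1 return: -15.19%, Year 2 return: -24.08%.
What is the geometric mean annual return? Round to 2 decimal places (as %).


Formula: Geometric mean = ((1+r1)*(1+r2))^(1/2) - 1
Product: (1 + -0.1519) * (1 + -0.2408) = 0.8481 * 0.7592 = 0.643878
Square root: 0.643878^0.5 = 0.80242
Geometric mean = 0.80242 - 1 = -0.19758
As percentage: -19.76%

-19.76%


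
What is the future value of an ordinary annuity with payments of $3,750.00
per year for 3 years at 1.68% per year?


Formula: FV = PMT * ((1+r)^n - 1) / r
Growth factor: (1 + 0.0168)^3 = 1.051251
Numerator: 1.051251 - 1 = 0.051251
FV = $3,750.00 * 0.051251 / 0.0168 = $11,440.06

$11,440.06


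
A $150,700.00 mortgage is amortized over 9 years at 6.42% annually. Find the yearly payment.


Formula: PMT = PV * r / (1 - (1+r)^(-n))
Denominator: 1 - (1 + 0.0642)^(-9) = 0.428797
Numerator: $150,700.00 * 0.0642 = 9674.94
PMT = 9674.94 / 0.428797 = $22,563.00

$22,563.00


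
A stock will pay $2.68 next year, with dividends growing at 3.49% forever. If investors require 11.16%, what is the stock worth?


Formula: P = D1 / (r - g)
Spread: r - g = 0.1116 - 0.0349 = 0.0767
Substituting: P = $2.68 / 0.0767
P = $34.94

$34.94


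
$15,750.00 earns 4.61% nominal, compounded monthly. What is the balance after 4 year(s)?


Formula: FV = P * (1 + r/m)^(m*t)
Period rate: r/m = 0.0461 / 12 = 0.003842
Total periods: m*t = 12 * 4 = 48
Growth factor: (1 + 0.003842)^48 = 1.202072
FV = $15,750.00 * 1.202072 = $18,932.63

$18,932.63


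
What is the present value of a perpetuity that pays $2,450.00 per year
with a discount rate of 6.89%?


Formula: PV = C / r
Substituting: PV = $2,450.00 / 0.0689
PV = $35,558.78

$35,558.78


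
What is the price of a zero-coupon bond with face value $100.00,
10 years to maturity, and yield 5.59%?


Formula: Price = FV / (1 + r)^n
Substituting: Price = $100.00 / (1 + 0.0559)^10
Discount factor: (1.0559)^10 = 1.722772
Price = $100.00 / 1.722772 = $58.05

$58.05


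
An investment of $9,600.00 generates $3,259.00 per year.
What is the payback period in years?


Formula: Payback = investment / annual cash flow
Substituting: Payback = $9,600.00 / $3,259.00
Payback = 2.9457 years

2.9457 years


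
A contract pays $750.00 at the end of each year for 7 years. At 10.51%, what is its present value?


Formula: PV = PMT * (1 - (1+r)^(-n)) / r
Discount factor: (1 + 0.1051)^(-7) = 0.496808
Bracket: 1 - 0.496808 = 0.503192
PV = $750.00 * 0.503192 / 0.1051 = $3,590.81

$3,590.81


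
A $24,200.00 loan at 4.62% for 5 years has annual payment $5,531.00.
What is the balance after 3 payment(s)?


Formula: Balance = PV*(1+r)^k - PMT*((1+r)^k - 1)/r
Growth: (1 + 0.0462)^3 = 1.145102
Accumulated factor: ((1+r)^k - 1)/r = 3.140734
Balance = $24,200.00 * 1.145102 - $5,531.00 * 3.140734
Balance = $10,340.06

$10,340.06


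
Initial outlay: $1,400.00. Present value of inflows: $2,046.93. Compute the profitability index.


Formula: PI = PV(cash flows) / initial investment
Substituting: PI = $2,046.93 / $1,400.00
PI = 1.4621

1.4621


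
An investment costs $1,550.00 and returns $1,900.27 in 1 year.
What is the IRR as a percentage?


Formula: IRR = C1/C0 - 1
Substituting: IRR = $1,900.27 / $1,550.00 - 1
Ratio: 1.225981 - 1 = 0.225981
IRR = 22.5981%

22.5981%


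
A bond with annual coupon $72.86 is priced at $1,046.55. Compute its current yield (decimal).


Formula: Current yield = annual coupon / price
Substituting: CY = $72.86 / $1,046.55
CY = 0.069619

0.069619


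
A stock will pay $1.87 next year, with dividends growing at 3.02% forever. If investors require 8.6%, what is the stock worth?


Formula: P = D1 / (r - g)
Spread: r - g = 0.086 - 0.0302 = 0.0558
Substituting: P = $1.87 / 0.0558
P = $33.51

$33.51


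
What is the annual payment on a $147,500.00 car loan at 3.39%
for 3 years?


Formula: PMT = PV * r / (1 - (1+r)^(-n))
Denominator: 1 - (1 + 0.0339)^(-3) = 0.095175
Numerator: $147,500.00 * 0.0339 = 5000.25
PMT = 5000.25 / 0.095175 = $52,537.20

$52,537.20


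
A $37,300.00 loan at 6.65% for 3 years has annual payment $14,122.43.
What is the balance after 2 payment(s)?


Formula: Balance = PV*(1+r)^k - PMT*((1+r)^k - 1)/r
Growth: (1 + 0.0665)^2 = 1.137422
Accumulated factor: ((1+r)^k - 1)/r = 2.0665
Balance = $37,300.00 * 1.137422 - $14,122.43 * 2.0665
Balance = $13,241.85

$13,241.85


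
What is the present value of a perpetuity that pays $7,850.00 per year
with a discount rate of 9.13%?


Formula: PV = C / r
Substituting: PV = $7,850.00 / 0.0913
PV = $85,980.28

$85,980.28


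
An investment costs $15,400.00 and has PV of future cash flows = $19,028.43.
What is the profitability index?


Formula: PI = PV(cash flows) / initial investment
Substituting: PI = $19,028.43 / $15,400.00
PI = 1.2356

1.2356


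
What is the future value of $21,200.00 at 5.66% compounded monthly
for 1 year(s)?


Formula: FV = P * (1 + r/m)^(m*t)
Period rate: r/m = 0.0566 / 12 = 0.004717
Total periods: m*t = 12 * 1 = 12
Growth factor: (1 + 0.004717)^12 = 1.058092
FV = $21,200.00 * 1.058092 = $22,431.54

$22,431.54


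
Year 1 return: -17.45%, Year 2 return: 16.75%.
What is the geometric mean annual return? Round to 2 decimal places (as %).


Formula: Geometric mean = ((1+r1)*(1+r2))^(1/2) - 1
Product: (1 + -0.1745) * (1 + 0.1675) = 0.8255 * 1.1675 = 0.963771
Square root: 0.963771^0.5 = 0.981719
Geometric mean = 0.981719 - 1 = -0.018281
As percentage: -1.83%

-1.83%


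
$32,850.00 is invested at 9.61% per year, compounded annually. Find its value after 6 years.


Formula: FV = P * (1 + r)^n
Substituting: FV = $32,850.00 * (1 + 0.0961)^6
Growth factor: (1.0961)^6 = 1.734208
FV = $32,850.00 * 1.734208 = $56,968.72

$56,968.72


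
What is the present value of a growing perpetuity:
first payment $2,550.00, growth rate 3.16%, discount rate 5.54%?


Formula: PV = C / (r - g)
Spread: r - g = 0.0554 - 0.0316 = 0.0238
Substituting: PV = $2,550.00 / 0.0238
PV = $107,142.86

$107,142.86


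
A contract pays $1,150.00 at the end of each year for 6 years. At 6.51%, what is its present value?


Formula: PV = PMT * (1 - (1+r)^(-n)) / r
Discount factor: (1 + 0.0651)^(-6) = 0.684948
Bracket: 1 - 0.684948 = 0.315052
PV = $1,150.00 * 0.315052 / 0.0651 = $5,565.43

$5,565.43


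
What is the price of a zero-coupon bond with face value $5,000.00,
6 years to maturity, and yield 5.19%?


Formula: Price = FV / (1 + r)^n
Substituting: Price = $5,000.00 / (1 + 0.0519)^6
Discount factor: (1.0519)^6 = 1.354711
Price = $5,000.00 / 1.354711 = $3,690.82

$3,690.82


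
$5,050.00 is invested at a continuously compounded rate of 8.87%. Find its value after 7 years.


Formula: FV = P * e^(r*t)
Exponent: r*t = 0.0887 * 7 = 0.6209
e^(0.6209) = 1.860602
FV = $5,050.00 * 1.860602 = $9,396.04

$9,396.04


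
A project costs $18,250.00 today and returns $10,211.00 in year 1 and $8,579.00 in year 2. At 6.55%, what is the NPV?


Formula: NPV = C0 + C1/(1+r) + C2/(1+r)^2
Discount C1: $10,211.00 / (1 + 0.0655) = $9,583.29
Discount C2: $8,579.00 / (1 + 0.0655)^2 = $7,556.66
NPV = -$18,250.00 + $9,583.29 + $7,556.66 = -$1,110.05

-$1,110.05


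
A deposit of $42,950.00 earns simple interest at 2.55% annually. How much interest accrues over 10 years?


Formula: I = P * r * t
Substituting: I = $42,950.00 * 0.0255 * 10
Step: I = $42,950.00 * 0.255
I = $10,952.25

$10,952.25


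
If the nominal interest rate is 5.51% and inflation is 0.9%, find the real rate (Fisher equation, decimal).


Formula: (1 + r_real) = (1 + r_nom) / (1 + inflation)
Substituting: (1 + r_real) = 1.0551 / 1.009
(1 + r_real) = 1.045689
r_real = 1.045689 - 1 = 0.045689

0.045689


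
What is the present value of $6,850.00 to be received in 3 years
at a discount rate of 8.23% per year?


Formula: PV = FV / (1 + r)^n
Substituting: PV = $6,850.00 / (1 + 0.0823)^3
Discount factor: (1.0823)^3 = 1.267777
PV = $6,850.00 / 1.267777 = $5,403.16

$5,403.16


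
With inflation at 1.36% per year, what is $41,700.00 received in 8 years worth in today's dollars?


Formula: Real value = nominal / (1 + inflation)^years
Price level: (1 + 0.0136)^8 = 1.114122
Real value = $41,700.00 / 1.114122 = $37,428.57

$37,428.57


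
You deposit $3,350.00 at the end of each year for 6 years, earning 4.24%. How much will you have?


Formula: FV = PMT * ((1+r)^n - 1) / r
Growth factor: (1 + 0.0424)^6 = 1.28294
Numerator: 1.28294 - 1 = 0.28294
FV = $3,350.00 * 0.28294 / 0.0424 = $22,354.95

$22,354.95


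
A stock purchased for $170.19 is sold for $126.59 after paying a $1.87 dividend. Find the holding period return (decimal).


Formula: HPR = (P1 - P0 + D) / P0
Gain: $126.59 - $170.19 + $1.87 = -$41.73
HPR = -$41.73 / $170.19 = -0.2452

-0.2452


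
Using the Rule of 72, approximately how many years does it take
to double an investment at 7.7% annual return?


Formula: Years ≈ 72 / r
Substituting: Years ≈ 72 / 7.7
Years ≈ 9.4

9.4 years


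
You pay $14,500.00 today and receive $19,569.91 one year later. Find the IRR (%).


Formula: IRR = C1/C0 - 1
Substituting: IRR = $19,569.91 / $14,500.00 - 1
Ratio: 1.349649 - 1 = 0.349649
IRR = 34.9649%

34.9649%


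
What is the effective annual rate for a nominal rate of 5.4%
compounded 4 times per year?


Formula: EAR = (1 + r/m)^m - 1
Period rate: r/m = 0.054 / 4 = 0.0135
Compounding: (1 + 0.0135)^4 = 1.055103
EAR = 1.055103 - 1 = 0.055103

0.055103


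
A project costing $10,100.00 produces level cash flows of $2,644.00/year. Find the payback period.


Formula: Payback = investment / annual cash flow
Substituting: Payback = $10,100.00 / $2,644.00
Payback = 3.82 years

3.82 years


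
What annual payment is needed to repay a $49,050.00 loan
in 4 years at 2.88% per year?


Formula: PMT = PV * r / (1 - (1+r)^(-n))
Denominator: 1 - (1 + 0.0288)^(-4) = 0.10736
Numerator: $49,050.00 * 0.0288 = 1412.64
PMT = 1412.64 / 0.10736 = $13,157.93

$13,157.93


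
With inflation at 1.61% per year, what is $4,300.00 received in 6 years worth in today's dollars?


Formula: Real value = nominal / (1 + inflation)^years
Price level: (1 + 0.0161)^6 = 1.100573
Real value = $4,300.00 / 1.100573 = $3,907.06

$3,907.06


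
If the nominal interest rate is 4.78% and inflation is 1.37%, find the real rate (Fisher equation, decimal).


Formula: (1 + r_real) = (1 + r_nom) / (1 + inflation)
Substituting: (1 + r_real) = 1.0478 / 1.0137
(1 + r_real) = 1.033639
r_real = 1.033639 - 1 = 0.033639

0.033639


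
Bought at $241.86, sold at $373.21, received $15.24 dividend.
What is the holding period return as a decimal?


Formula: HPR = (P1 - P0 + D) / P0
Gain: $373.21 - $241.86 + $15.24 = $146.59
HPR = $146.59 / $241.86 = 0.6061

0.6061


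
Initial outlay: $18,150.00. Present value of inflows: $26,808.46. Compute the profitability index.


Formula: PI = PV(cash flows) / initial investment
Substituting: PI = $26,808.46 / $18,150.00
PI = 1.4771

1.4771


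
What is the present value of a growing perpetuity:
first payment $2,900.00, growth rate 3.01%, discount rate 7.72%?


Formula: PV = C / (r - g)
Spread: r - g = 0.0772 - 0.0301 = 0.0471
Substituting: PV = $2,900.00 / 0.0471
PV = $61,571.13

$61,571.13


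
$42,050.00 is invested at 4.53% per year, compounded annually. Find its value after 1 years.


Formula: FV = P * (1 + r)^n
Substituting: FV = $42,050.00 * (1 + 0.0453)^1
Growth factor: (1.0453)^1 = 1.0453
FV = $42,050.00 * 1.0453 = $43,954.87

$43,954.87


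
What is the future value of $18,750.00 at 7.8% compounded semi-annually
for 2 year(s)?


Formula: FV = P * (1 + r/m)^(m*t)
Period rate: r/m = 0.078 / 2 = 0.039
Total periods: m*t = 2 * 2 = 4
Growth factor: (1 + 0.039)^4 = 1.165366
FV = $18,750.00 * 1.165366 = $21,850.60

$21,850.60


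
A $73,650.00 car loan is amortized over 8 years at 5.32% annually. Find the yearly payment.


Formula: PMT = PV * r / (1 - (1+r)^(-n))
Denominator: 1 - (1 + 0.0532)^(-8) = 0.339439
Numerator: $73,650.00 * 0.0532 = 3918.18
PMT = 3918.18 / 0.339439 = $11,543.12

$11,543.12


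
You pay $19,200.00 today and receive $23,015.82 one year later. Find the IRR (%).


Formula: IRR = C1/C0 - 1
Substituting: IRR = $23,015.82 / $19,200.00 - 1
Ratio: 1.198741 - 1 = 0.198741
IRR = 19.8741%

19.8741%


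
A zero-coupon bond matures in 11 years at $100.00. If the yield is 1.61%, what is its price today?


Formula: Price = FV / (1 + r)^n
Substituting: Price = $100.00 / (1 + 0.0161)^11
Discount factor: (1.0161)^11 = 1.192068
Price = $100.00 / 1.192068 = $83.89

$83.89


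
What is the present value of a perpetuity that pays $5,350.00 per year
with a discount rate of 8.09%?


Formula: PV = C / r
Substituting: PV = $5,350.00 / 0.0809
PV = $66,131.03

$66,131.03


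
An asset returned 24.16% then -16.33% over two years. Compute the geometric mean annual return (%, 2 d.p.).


Formula: Geometric mean = ((1+r1)*(1+r2))^(1/2) - 1
Product: (1 + 0.2416) * (1 + -0.1633) = 1.2416 * 0.8367 = 1.038847
Square root: 1.038847^0.5 = 1.019238
Geometric mean = 1.019238 - 1 = 0.019238
As percentage: 1.92%

1.92%


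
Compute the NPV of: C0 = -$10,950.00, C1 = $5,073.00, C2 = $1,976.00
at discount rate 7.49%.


Formula: NPV = C0 + C1/(1+r) + C2/(1+r)^2
Discount C1: $5,073.00 / (1 + 0.0749) = $4,719.51
Discount C2: $1,976.00 / (1 + 0.0749)^2 = $1,710.22
NPV = -$10,950.00 + $4,719.51 + $1,710.22 = -$4,520.28

-$4,520.28


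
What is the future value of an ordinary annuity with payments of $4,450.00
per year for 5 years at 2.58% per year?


Formula: FV = PMT * ((1+r)^n - 1) / r
Growth factor: (1 + 0.0258)^5 = 1.13583
Numerator: 1.13583 - 1 = 0.13583
FV = $4,450.00 * 0.13583 / 0.0258 = $23,428.11

$23,428.11


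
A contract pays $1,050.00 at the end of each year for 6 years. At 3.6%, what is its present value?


Formula: PV = PMT * (1 - (1+r)^(-n)) / r
Discount factor: (1 + 0.036)^(-6) = 0.808801
Bracket: 1 - 0.808801 = 0.191199
PV = $1,050.00 * 0.191199 / 0.036 = $5,576.65

$5,576.65


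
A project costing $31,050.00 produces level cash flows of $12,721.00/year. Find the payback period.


Formula: Payback = investment / annual cash flow
Substituting: Payback = $31,050.00 / $12,721.00
Payback = 2.4408 years

2.4408 years


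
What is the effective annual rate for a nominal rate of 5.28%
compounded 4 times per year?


Formula: EAR = (1 + r/m)^m - 1
Period rate: r/m = 0.0528 / 4 = 0.0132
Compounding: (1 + 0.0132)^4 = 1.053855
EAR = 1.053855 - 1 = 0.053855

0.053855


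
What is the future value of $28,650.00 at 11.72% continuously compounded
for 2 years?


Formula: FV = P * e^(r*t)
Exponent: r*t = 0.1172 * 2 = 0.2344
e^(0.2344) = 1.26415
FV = $28,650.00 * 1.26415 = $36,217.90

$36,217.90


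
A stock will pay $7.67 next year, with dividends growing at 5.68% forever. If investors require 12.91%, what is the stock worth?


Formula: P = D1 / (r - g)
Spread: r - g = 0.1291 - 0.0568 = 0.0723
Substituting: P = $7.67 / 0.0723
P = $106.09

$106.09


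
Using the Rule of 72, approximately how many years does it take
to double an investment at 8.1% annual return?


Formula: Years ≈ 72 / r
Substituting: Years ≈ 72 / 8.1
Years ≈ 8.9

8.9 years


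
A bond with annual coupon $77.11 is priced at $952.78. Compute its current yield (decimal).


Formula: Current yield = annual coupon / price
Substituting: CY = $77.11 / $952.78
CY = 0.080932

0.080932


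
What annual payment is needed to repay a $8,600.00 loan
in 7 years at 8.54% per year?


Formula: PMT = PV * r / (1 - (1+r)^(-n))
Denominator: 1 - (1 + 0.0854)^(-7) = 0.436529
Numerator: $8,600.00 * 0.0854 = 734.44
PMT = 734.44 / 0.436529 = $1,682.45

$1,682.45


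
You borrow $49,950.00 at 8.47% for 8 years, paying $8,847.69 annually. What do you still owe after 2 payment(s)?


Formula: Balance = PV*(1+r)^k - PMT*((1+r)^k - 1)/r
Growth: (1 + 0.0847)^2 = 1.176574
Accumulated factor: ((1+r)^k - 1)/r = 2.0847
Balance = $49,950.00 * 1.176574 - $8,847.69 * 2.0847
Balance = $40,325.10

$40,325.10


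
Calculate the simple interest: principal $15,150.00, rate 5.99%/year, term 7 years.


Formula: I = P * r * t
Substituting: I = $15,150.00 * 0.0599 * 7
Step: I = $15,150.00 * 0.4193
I = $6,352.40

$6,352.40


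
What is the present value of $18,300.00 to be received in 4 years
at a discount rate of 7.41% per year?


Formula: PV = FV / (1 + r)^n
Substituting: PV = $18,300.00 / (1 + 0.0741)^4
Discount factor: (1.0741)^4 = 1.331002
PV = $18,300.00 / 1.331002 = $13,749.04

$13,749.04


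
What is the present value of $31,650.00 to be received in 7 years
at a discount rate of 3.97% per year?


Formula: PV = FV / (1 + r)^n
Substituting: PV = $31,650.00 / (1 + 0.0397)^7
Discount factor: (1.0397)^7 = 1.313277
PV = $31,650.00 / 1.313277 = $24,100.02

$24,100.02


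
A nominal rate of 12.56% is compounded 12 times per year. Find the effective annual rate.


Formula: EAR = (1 + r/m)^m - 1
Period rate: r/m = 0.1256 / 12 = 0.010467
Compounding: (1 + 0.010467)^12 = 1.133089
EAR = 1.133089 - 1 = 0.133089

0.133089


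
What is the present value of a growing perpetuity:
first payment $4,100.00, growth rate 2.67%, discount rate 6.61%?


Formula: PV = C / (r - g)
Spread: r - g = 0.0661 - 0.0267 = 0.0394
Substituting: PV = $4,100.00 / 0.0394
PV = $104,060.91

$104,060.91


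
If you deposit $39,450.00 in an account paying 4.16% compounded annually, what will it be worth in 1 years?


Formula: FV = P * (1 + r)^n
Substituting: FV = $39,450.00 * (1 + 0.0416)^1
Growth factor: (1.0416)^1 = 1.0416
FV = $39,450.00 * 1.0416 = $41,091.12

$41,091.12


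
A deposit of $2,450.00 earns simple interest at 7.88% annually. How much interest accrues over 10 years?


Formula: I = P * r * t
Substituting: I = $2,450.00 * 0.0788 * 10
Step: I = $2,450.00 * 0.788
I = $1,930.60

$1,930.60


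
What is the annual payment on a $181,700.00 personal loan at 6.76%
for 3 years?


Formula: PMT = PV * r / (1 - (1+r)^(-n))
Denominator: 1 - (1 + 0.0676)^(-3) = 0.178185
Numerator: $181,700.00 * 0.0676 = 12282.92
PMT = 12282.92 / 0.178185 = $68,933.70

$68,933.70


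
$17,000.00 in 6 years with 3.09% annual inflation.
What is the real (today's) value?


Formula: Real value = nominal / (1 + inflation)^years
Price level: (1 + 0.0309)^6 = 1.200326
Real value = $17,000.00 / 1.200326 = $14,162.82

$14,162.82


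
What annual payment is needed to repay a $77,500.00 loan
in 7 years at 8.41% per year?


Formula: PMT = PV * r / (1 - (1+r)^(-n))
Denominator: 1 - (1 + 0.0841)^(-7) = 0.431783
Numerator: $77,500.00 * 0.0841 = 6517.75
PMT = 6517.75 / 0.431783 = $15,094.98

$15,094.98


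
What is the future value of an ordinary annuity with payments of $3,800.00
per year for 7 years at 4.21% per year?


Formula: FV = PMT * ((1+r)^n - 1) / r
Growth factor: (1 + 0.0421)^7 = 1.334645
Numerator: 1.334645 - 1 = 0.334645
FV = $3,800.00 * 0.334645 / 0.0421 = $30,205.49

$30,205.49


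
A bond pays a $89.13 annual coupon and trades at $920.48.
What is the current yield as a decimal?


Formula: Current yield = annual coupon / price
Substituting: CY = $89.13 / $920.48
CY = 0.09683

0.09683


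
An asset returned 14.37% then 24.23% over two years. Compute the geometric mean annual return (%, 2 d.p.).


Formula: Geometric mean = ((1+r1)*(1+r2))^(1/2) - 1
Product: (1 + 0.1437) * (1 + 0.2423) = 1.1437 * 1.2423 = 1.420819
Square root: 1.420819^0.5 = 1.191981
Geometric mean = 1.191981 - 1 = 0.191981
As percentage: 19.20%

19.20%


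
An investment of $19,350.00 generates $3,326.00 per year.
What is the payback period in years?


Formula: Payback = investment / annual cash flow
Substituting: Payback = $19,350.00 / $3,326.00
Payback = 5.8178 years

5.8178 years


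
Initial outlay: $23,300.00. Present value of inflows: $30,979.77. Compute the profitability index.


Formula: PI = PV(cash flows) / initial investment
Substituting: PI = $30,979.77 / $23,300.00
PI = 1.3296

1.3296


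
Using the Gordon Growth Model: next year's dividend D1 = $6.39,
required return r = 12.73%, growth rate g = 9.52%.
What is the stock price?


Formula: P = D1 / (r - g)
Spread: r - g = 0.1273 - 0.0952 = 0.0321
Substituting: P = $6.39 / 0.0321
P = $199.07

$199.07


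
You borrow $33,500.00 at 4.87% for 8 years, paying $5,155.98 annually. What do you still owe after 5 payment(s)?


Formula: Balance = PV*(1+r)^k - PMT*((1+r)^k - 1)/r
Growth: (1 + 0.0487)^5 = 1.2684
Accumulated factor: ((1+r)^k - 1)/r = 5.5113
Balance = $33,500.00 * 1.2684 - $5,155.98 * 5.5113
Balance = $14,075.26

$14,075.26


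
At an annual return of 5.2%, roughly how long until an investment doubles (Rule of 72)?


Formula: Years ≈ 72 / r
Substituting: Years ≈ 72 / 5.2
Years ≈ 13.8

13.8 years


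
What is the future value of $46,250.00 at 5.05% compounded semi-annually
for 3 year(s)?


Formula: FV = P * (1 + r/m)^(m*t)
Period rate: r/m = 0.0505 / 2 = 0.02525
Total periods: m*t = 2 * 3 = 6
Growth factor: (1 + 0.02525)^6 = 1.161392
FV = $46,250.00 * 1.161392 = $53,714.36

$53,714.36


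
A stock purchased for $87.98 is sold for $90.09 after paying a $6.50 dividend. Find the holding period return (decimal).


Formula: HPR = (P1 - P0 + D) / P0
Gain: $90.09 - $87.98 + $6.50 = $8.61
HPR = $8.61 / $87.98 = 0.0979

0.0979


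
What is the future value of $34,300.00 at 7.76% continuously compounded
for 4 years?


Formula: FV = P * e^(r*t)
Exponent: r*t = 0.0776 * 4 = 0.3104
e^(0.3104) = 1.363971
FV = $34,300.00 * 1.363971 = $46,784.19

$46,784.19


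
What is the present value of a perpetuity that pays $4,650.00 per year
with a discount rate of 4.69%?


Formula: PV = C / r
Substituting: PV = $4,650.00 / 0.0469
PV = $99,147.12

$99,147.12


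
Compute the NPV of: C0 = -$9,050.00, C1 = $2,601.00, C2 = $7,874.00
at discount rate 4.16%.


Formula: NPV = C0 + C1/(1+r) + C2/(1+r)^2
Discount C1: $2,601.00 / (1 + 0.0416) = $2,497.12
Discount C2: $7,874.00 / (1 + 0.0416)^2 = $7,257.61
NPV = -$9,050.00 + $2,497.12 + $7,257.61 = $704.73

$704.73


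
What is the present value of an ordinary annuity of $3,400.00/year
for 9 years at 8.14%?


Formula: PV = PMT * (1 - (1+r)^(-n)) / r
Discount factor: (1 + 0.0814)^(-9) = 0.49445
Bracket: 1 - 0.49445 = 0.50555
PV = $3,400.00 * 0.50555 / 0.0814 = $21,116.32

$21,116.32


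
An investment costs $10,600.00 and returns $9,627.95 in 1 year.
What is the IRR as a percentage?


Formula: IRR = C1/C0 - 1
Substituting: IRR = $9,627.95 / $10,600.00 - 1
Ratio: 0.908297 - 1 = -0.091703
IRR = -9.1703%

-9.1703%


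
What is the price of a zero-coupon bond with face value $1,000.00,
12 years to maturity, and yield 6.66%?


Formula: Price = FV / (1 + r)^n
Substituting: Price = $1,000.00 / (1 + 0.0666)^12
Discount factor: (1.0666)^12 = 2.167799
Price = $1,000.00 / 2.167799 = $461.30

$461.30


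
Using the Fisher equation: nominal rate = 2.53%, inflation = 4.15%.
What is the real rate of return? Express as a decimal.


Formula: (1 + r_real) = (1 + r_nom) / (1 + inflation)
Substituting: (1 + r_real) = 1.0253 / 1.0415
(1 + r_real) = 0.984446
r_real = 0.984446 - 1 = -0.015554

-0.015554


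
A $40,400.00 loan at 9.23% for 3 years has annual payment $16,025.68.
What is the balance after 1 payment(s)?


Formula: Balance = PV*(1+r)^k - PMT*((1+r)^k - 1)/r
Growth: (1 + 0.0923)^1 = 1.0923
Accumulated factor: ((1+r)^k - 1)/r = 1.0
Balance = $40,400.00 * 1.0923 - $16,025.68 * 1.0
Balance = $28,103.24

$28,103.24


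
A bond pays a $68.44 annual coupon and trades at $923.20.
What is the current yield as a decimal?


Formula: Current yield = annual coupon / price
Substituting: CY = $68.44 / $923.20
CY = 0.074133

0.074133


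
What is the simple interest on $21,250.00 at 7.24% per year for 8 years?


Formula: I = P * r * t
Substituting: I = $21,250.00 * 0.0724 * 8
Step: I = $21,250.00 * 0.5792
I = $12,308.00

$12,308.00


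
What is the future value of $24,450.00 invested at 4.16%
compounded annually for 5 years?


Formula: FV = P * (1 + r)^n
Substituting: FV = $24,450.00 * (1 + 0.0416)^5
Growth factor: (1.0416)^5 = 1.226041
FV = $24,450.00 * 1.226041 = $29,976.69

$29,976.69


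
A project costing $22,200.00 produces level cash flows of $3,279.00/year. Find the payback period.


Formula: Payback = investment / annual cash flow
Substituting: Payback = $22,200.00 / $3,279.00
Payback = 6.7704 years

6.7704 years


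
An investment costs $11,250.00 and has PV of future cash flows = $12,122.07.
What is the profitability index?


Formula: PI = PV(cash flows) / initial investment
Substituting: PI = $12,122.07 / $11,250.00
PI = 1.0775

1.0775


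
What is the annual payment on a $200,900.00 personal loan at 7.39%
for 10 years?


Formula: PMT = PV * r / (1 - (1+r)^(-n))
Denominator: 1 - (1 + 0.0739)^(-10) = 0.509813
Numerator: $200,900.00 * 0.0739 = 14846.51
PMT = 14846.51 / 0.509813 = $29,121.47

$29,121.47


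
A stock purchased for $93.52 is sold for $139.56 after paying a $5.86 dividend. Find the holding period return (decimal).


Formula: HPR = (P1 - P0 + D) / P0
Gain: $139.56 - $93.52 + $5.86 = $51.90
HPR = $51.90 / $93.52 = 0.555

0.555


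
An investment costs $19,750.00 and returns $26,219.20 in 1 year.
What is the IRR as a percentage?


Formula: IRR = C1/C0 - 1
Substituting: IRR = $26,219.20 / $19,750.00 - 1
Ratio: 1.327554 - 1 = 0.327554
IRR = 32.7554%

32.7554%


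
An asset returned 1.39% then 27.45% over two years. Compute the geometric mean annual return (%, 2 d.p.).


Formula: Geometric mean = ((1+r1)*(1+r2))^(1/2) - 1
Product: (1 + 0.0139) * (1 + 0.2745) = 1.0139 * 1.2745 = 1.292216
Square root: 1.292216^0.5 = 1.136757
Geometric mean = 1.136757 - 1 = 0.136757
As percentage: 13.68%

13.68%


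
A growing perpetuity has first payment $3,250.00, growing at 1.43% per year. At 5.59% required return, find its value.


Formula: PV = C / (r - g)
Spread: r - g = 0.0559 - 0.0143 = 0.0416
Substituting: PV = $3,250.00 / 0.0416
PV = $78,125.00

$78,125.00


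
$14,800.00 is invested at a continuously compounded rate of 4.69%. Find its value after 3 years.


Formula: FV = P * e^(r*t)
Exponent: r*t = 0.0469 * 3 = 0.1407
e^(0.1407) = 1.151079
FV = $14,800.00 * 1.151079 = $17,035.97

$17,035.97


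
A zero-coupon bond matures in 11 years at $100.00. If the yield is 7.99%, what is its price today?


Formula: Price = FV / (1 + r)^n
Substituting: Price = $100.00 / (1 + 0.0799)^11
Discount factor: (1.0799)^11 = 2.329265
Price = $100.00 / 2.329265 = $42.93

$42.93


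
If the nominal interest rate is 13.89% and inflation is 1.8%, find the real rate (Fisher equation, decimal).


Formula: (1 + r_real) = (1 + r_nom) / (1 + inflation)
Substituting: (1 + r_real) = 1.1389 / 1.018
(1 + r_real) = 1.118762
r_real = 1.118762 - 1 = 0.118762

0.118762


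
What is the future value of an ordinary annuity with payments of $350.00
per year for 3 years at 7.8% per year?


Formula: FV = PMT * ((1+r)^n - 1) / r
Growth factor: (1 + 0.078)^3 = 1.252727
Numerator: 1.252727 - 1 = 0.252727
FV = $350.00 * 0.252727 / 0.078 = $1,134.03

$1,134.03


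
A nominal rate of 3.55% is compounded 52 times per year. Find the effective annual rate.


Formula: EAR = (1 + r/m)^m - 1
Period rate: r/m = 0.0355 / 52 = 0.000683
Compounding: (1 + 0.000683)^52 = 1.036125
EAR = 1.036125 - 1 = 0.036125

0.036125


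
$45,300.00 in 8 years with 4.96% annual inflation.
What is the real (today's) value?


Formula: Real value = nominal / (1 + inflation)^years
Price level: (1 + 0.0496)^8 = 1.472959
Real value = $45,300.00 / 1.472959 = $30,754.43

$30,754.43


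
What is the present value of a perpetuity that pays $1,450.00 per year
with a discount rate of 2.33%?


Formula: PV = C / r
Substituting: PV = $1,450.00 / 0.0233
PV = $62,231.76

$62,231.76


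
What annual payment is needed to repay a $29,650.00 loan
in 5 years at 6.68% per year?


Formula: PMT = PV * r / (1 - (1+r)^(-n))
Denominator: 1 - (1 + 0.0668)^(-5) = 0.276256
Numerator: $29,650.00 * 0.0668 = 1980.62
PMT = 1980.62 / 0.276256 = $7,169.51

$7,169.51


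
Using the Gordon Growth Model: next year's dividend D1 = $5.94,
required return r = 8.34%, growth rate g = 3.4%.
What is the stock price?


Formula: P = D1 / (r - g)
Spread: r - g = 0.0834 - 0.034 = 0.0494
Substituting: P = $5.94 / 0.0494
P = $120.24

$120.24


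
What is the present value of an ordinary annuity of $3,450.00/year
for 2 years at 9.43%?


Formula: PV = PMT * (1 - (1+r)^(-n)) / r
Discount factor: (1 + 0.0943)^(-2) = 0.835078
Bracket: 1 - 0.835078 = 0.164922
PV = $3,450.00 * 0.164922 / 0.0943 = $6,033.72

$6,033.72


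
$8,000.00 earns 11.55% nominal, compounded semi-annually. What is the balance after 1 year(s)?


Formula: FV = P * (1 + r/m)^(m*t)
Period rate: r/m = 0.1155 / 2 = 0.05775
Total periods: m*t = 2 * 1 = 2
Growth factor: (1 + 0.05775)^2 = 1.118835
FV = $8,000.00 * 1.118835 = $8,950.68

$8,950.68


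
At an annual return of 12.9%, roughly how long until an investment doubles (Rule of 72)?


Formula: Years ≈ 72 / r
Substituting: Years ≈ 72 / 12.9
Years ≈ 5.6

5.6 years


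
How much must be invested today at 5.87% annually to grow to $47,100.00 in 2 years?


Formula: PV = FV / (1 + r)^n
Substituting: PV = $47,100.00 / (1 + 0.0587)^2
Discount factor: (1.0587)^2 = 1.120846
PV = $47,100.00 / 1.120846 = $42,021.84

$42,021.84


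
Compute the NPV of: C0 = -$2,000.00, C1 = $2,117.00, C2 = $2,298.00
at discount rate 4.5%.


Formula: NPV = C0 + C1/(1+r) + C2/(1+r)^2
Discount C1: $2,117.00 / (1 + 0.045) = $2,025.84
Discount C2: $2,298.00 / (1 + 0.045)^2 = $2,104.35
NPV = -$2,000.00 + $2,025.84 + $2,104.35 = $2,130.18

$2,130.18


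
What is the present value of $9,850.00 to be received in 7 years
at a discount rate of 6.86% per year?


Formula: PV = FV / (1 + r)^n
Substituting: PV = $9,850.00 / (1 + 0.0686)^7
Discount factor: (1.0686)^7 = 1.591132
PV = $9,850.00 / 1.591132 = $6,190.56

$6,190.56


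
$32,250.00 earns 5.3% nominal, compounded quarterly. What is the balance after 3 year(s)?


Formula: FV = P * (1 + r/m)^(m*t)
Period rate: r/m = 0.053 / 4 = 0.01325
Total periods: m*t = 4 * 3 = 12
Growth factor: (1 + 0.01325)^12 = 1.171114
FV = $32,250.00 * 1.171114 = $37,768.44

$37,768.44
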